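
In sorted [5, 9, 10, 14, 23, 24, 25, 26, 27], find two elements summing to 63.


Two pointers: lo=0, hi=8
No pair sums to 63


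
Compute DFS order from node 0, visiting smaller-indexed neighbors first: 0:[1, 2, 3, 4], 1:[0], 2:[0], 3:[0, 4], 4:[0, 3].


DFS stack-based: start with [0]
Visit order: [0, 1, 2, 3, 4]


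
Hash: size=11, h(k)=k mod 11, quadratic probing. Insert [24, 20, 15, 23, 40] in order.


Insertions: 24->slot 2; 20->slot 9; 15->slot 4; 23->slot 1; 40->slot 7
Table: [None, 23, 24, None, 15, None, None, 40, None, 20, None]


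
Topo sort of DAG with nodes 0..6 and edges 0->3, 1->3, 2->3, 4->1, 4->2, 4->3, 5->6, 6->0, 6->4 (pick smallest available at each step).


Kahn's algorithm, process smallest node first
Order: [5, 6, 0, 4, 1, 2, 3]


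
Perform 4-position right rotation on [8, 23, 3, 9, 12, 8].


Right rotate by 4: [3, 9, 12, 8, 8, 23]


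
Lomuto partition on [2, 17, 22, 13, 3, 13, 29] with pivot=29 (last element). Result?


Elements <= 29 go left of pivot.
Result: [2, 17, 22, 13, 3, 13, 29], pivot at index 6


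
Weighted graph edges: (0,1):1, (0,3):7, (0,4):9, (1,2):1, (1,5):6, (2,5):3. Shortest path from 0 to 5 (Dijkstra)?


Dijkstra from 0:
Distances: {0: 0, 1: 1, 2: 2, 3: 7, 4: 9, 5: 5}
Shortest distance to 5 = 5, path = [0, 1, 2, 5]


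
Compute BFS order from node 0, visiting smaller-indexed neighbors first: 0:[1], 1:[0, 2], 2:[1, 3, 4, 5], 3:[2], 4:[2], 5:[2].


BFS queue: start with [0]
Visit order: [0, 1, 2, 3, 4, 5]


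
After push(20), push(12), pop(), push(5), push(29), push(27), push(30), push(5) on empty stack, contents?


push(20) -> [20]
push(12) -> [20, 12]
pop() returns 12 -> [20]
push(5) -> [20, 5]
push(29) -> [20, 5, 29]
push(27) -> [20, 5, 29, 27]
push(30) -> [20, 5, 29, 27, 30]
push(5) -> [20, 5, 29, 27, 30, 5]
Final stack (bottom to top): [20, 5, 29, 27, 30, 5]


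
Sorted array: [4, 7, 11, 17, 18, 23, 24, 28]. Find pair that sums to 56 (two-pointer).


Two pointers: lo=0, hi=7
No pair sums to 56


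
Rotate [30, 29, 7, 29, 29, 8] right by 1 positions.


Right rotate by 1: [8, 30, 29, 7, 29, 29]


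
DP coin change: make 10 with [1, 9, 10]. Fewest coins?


dp[0]=0; dp[i]=1+min(dp[i-c] for c in coins)
...dp[5]=5, dp[6]=6, dp[7]=7, dp[8]=8, dp[9]=1, dp[10]=1
Minimum coins for 10 = 1


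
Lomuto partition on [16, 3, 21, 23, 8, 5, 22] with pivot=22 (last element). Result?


Elements <= 22 go left of pivot.
Result: [16, 3, 21, 8, 5, 22, 23], pivot at index 5


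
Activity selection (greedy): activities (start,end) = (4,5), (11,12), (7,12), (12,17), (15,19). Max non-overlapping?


Greedy: pick earliest-ending, then skip overlaps.
Selected (3 activities): [(4, 5), (11, 12), (12, 17)]


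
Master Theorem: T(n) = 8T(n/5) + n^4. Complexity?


a=8, b=5, c=4. log_5(8)=1.292 < c=4. Case 3: O(n^c) = O(n^4)
Complexity: O(n^4)


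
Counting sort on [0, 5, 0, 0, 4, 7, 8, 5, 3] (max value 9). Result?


Count array: [3, 0, 0, 1, 1, 2, 0, 1, 1, 0]
Reconstruct: [0, 0, 0, 3, 4, 5, 5, 7, 8]


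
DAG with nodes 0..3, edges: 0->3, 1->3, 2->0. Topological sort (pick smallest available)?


Kahn's algorithm, process smallest node first
Order: [1, 2, 0, 3]


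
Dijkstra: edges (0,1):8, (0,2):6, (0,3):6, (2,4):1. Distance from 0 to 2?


Dijkstra from 0:
Distances: {0: 0, 1: 8, 2: 6, 3: 6, 4: 7}
Shortest distance to 2 = 6, path = [0, 2]


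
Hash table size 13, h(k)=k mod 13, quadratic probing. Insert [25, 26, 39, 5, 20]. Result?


Insertions: 25->slot 12; 26->slot 0; 39->slot 1; 5->slot 5; 20->slot 7
Table: [26, 39, None, None, None, 5, None, 20, None, None, None, None, 25]


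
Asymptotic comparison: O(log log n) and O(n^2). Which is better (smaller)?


double-logarithmic grows slower than quadratic
O(log log n) is asymptotically smaller; O(n^2) grows faster


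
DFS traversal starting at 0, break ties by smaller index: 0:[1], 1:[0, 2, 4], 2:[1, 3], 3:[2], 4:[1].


DFS stack-based: start with [0]
Visit order: [0, 1, 2, 3, 4]


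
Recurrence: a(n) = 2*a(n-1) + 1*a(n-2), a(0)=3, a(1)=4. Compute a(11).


Build bottom-up:
...a(9)=5164, a(10)=12467, a(11)=2*12467+1*5164=30098


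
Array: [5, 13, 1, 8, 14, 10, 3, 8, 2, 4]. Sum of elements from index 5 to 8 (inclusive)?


Prefix sums: [0, 5, 18, 19, 27, 41, 51, 54, 62, 64, 68]
Sum[5..8] = prefix[9] - prefix[5] = 64 - 41 = 23


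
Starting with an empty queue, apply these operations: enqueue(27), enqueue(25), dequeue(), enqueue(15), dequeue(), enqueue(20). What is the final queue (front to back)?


enqueue(27) -> [27]
enqueue(25) -> [27, 25]
dequeue() returns 27 -> [25]
enqueue(15) -> [25, 15]
dequeue() returns 25 -> [15]
enqueue(20) -> [15, 20]
Final queue (front to back): [15, 20]


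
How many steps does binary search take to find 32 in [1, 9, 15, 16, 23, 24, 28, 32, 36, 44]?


Search for 32:
[0,9] mid=4 arr[4]=23
[5,9] mid=7 arr[7]=32
Total: 2 comparisons


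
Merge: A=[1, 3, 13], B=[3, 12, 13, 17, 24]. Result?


Compare heads, take smaller each step.
Merged: [1, 3, 3, 12, 13, 13, 17, 24]


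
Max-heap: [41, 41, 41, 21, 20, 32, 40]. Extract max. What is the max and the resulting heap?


Max = 41
Replace root with last, heapify down
Resulting heap: [41, 40, 41, 21, 20, 32]


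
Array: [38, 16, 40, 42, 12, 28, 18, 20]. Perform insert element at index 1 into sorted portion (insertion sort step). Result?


After one pass: [16, 38, 40, 42, 12, 28, 18, 20]


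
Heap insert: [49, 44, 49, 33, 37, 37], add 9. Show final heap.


Append 9: [49, 44, 49, 33, 37, 37, 9]
Bubble up: no swaps needed
Result: [49, 44, 49, 33, 37, 37, 9]


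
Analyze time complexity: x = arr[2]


Analysis: constant-time operation, no loop
Complexity: O(1)


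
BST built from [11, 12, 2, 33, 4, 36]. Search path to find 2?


BST root = 11
Search for 2: compare at each node
Path: [11, 2]


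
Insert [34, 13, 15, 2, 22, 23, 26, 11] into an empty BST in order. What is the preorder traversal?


Root = 34; build tree by BST insertion.
Preorder traversal: [34, 13, 2, 11, 15, 22, 23, 26]


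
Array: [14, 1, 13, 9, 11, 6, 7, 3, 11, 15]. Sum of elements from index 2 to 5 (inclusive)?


Prefix sums: [0, 14, 15, 28, 37, 48, 54, 61, 64, 75, 90]
Sum[2..5] = prefix[6] - prefix[2] = 54 - 15 = 39


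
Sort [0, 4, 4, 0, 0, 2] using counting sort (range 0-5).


Count array: [3, 0, 1, 0, 2, 0]
Reconstruct: [0, 0, 0, 2, 4, 4]


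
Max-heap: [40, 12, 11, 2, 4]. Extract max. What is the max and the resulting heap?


Max = 40
Replace root with last, heapify down
Resulting heap: [12, 4, 11, 2]


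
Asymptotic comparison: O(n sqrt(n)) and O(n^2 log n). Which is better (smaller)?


n^1.5 grows slower than n^2 log n
O(n sqrt(n)) is asymptotically smaller; O(n^2 log n) grows faster


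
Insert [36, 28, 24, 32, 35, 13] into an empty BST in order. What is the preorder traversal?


Root = 36; build tree by BST insertion.
Preorder traversal: [36, 28, 24, 13, 32, 35]


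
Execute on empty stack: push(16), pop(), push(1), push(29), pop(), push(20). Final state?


push(16) -> [16]
pop() returns 16 -> []
push(1) -> [1]
push(29) -> [1, 29]
pop() returns 29 -> [1]
push(20) -> [1, 20]
Final stack (bottom to top): [1, 20]


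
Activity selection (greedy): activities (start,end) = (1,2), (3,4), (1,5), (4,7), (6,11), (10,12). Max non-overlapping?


Greedy: pick earliest-ending, then skip overlaps.
Selected (4 activities): [(1, 2), (3, 4), (4, 7), (10, 12)]


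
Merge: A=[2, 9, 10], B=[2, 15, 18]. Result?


Compare heads, take smaller each step.
Merged: [2, 2, 9, 10, 15, 18]


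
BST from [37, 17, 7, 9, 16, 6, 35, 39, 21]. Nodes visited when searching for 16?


BST root = 37
Search for 16: compare at each node
Path: [37, 17, 7, 9, 16]


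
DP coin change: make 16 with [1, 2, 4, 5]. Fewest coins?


dp[0]=0; dp[i]=1+min(dp[i-c] for c in coins)
...dp[11]=3, dp[12]=3, dp[13]=3, dp[14]=3, dp[15]=3, dp[16]=4
Minimum coins for 16 = 4


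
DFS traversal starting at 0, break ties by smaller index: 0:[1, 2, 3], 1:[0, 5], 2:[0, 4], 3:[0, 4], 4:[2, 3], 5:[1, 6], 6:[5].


DFS stack-based: start with [0]
Visit order: [0, 1, 5, 6, 2, 4, 3]


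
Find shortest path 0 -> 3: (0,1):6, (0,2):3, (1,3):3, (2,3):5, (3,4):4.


Dijkstra from 0:
Distances: {0: 0, 1: 6, 2: 3, 3: 8, 4: 12}
Shortest distance to 3 = 8, path = [0, 2, 3]


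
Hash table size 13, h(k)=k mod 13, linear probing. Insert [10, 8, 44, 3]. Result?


Insertions: 10->slot 10; 8->slot 8; 44->slot 5; 3->slot 3
Table: [None, None, None, 3, None, 44, None, None, 8, None, 10, None, None]


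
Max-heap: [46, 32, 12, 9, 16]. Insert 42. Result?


Append 42: [46, 32, 12, 9, 16, 42]
Bubble up: swap idx 5(42) with idx 2(12)
Result: [46, 32, 42, 9, 16, 12]


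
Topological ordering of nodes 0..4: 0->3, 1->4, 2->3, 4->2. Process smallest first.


Kahn's algorithm, process smallest node first
Order: [0, 1, 4, 2, 3]


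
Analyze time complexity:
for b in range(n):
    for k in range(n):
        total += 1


Per nesting level: O(n) * O(n) = O(n^2)
Complexity: O(n^2)


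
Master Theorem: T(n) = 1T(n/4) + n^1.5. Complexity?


a=1, b=4, c=1.5. log_4(1)=0 < c=1.5. Case 3: O(n^c) = O(n^1.500)
Complexity: O(n^1.500)


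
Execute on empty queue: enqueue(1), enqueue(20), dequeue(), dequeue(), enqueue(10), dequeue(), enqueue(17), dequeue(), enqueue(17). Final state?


enqueue(1) -> [1]
enqueue(20) -> [1, 20]
dequeue() returns 1 -> [20]
dequeue() returns 20 -> []
enqueue(10) -> [10]
dequeue() returns 10 -> []
enqueue(17) -> [17]
dequeue() returns 17 -> []
enqueue(17) -> [17]
Final queue (front to back): [17]


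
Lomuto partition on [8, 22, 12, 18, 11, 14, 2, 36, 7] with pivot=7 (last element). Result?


Elements <= 7 go left of pivot.
Result: [2, 7, 12, 18, 11, 14, 8, 36, 22], pivot at index 1


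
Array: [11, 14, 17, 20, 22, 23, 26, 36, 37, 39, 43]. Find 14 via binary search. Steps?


Search for 14:
[0,10] mid=5 arr[5]=23
[0,4] mid=2 arr[2]=17
[0,1] mid=0 arr[0]=11
[1,1] mid=1 arr[1]=14
Total: 4 comparisons


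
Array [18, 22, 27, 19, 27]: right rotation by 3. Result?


Right rotate by 3: [27, 19, 27, 18, 22]


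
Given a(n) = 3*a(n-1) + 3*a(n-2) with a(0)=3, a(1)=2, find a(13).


Build bottom-up:
...a(11)=2220291, a(12)=8417763, a(13)=3*8417763+3*2220291=31914162


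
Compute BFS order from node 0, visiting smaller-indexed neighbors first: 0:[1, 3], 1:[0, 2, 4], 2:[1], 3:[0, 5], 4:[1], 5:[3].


BFS queue: start with [0]
Visit order: [0, 1, 3, 2, 4, 5]


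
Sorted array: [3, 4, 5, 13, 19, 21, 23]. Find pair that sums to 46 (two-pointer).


Two pointers: lo=0, hi=6
No pair sums to 46


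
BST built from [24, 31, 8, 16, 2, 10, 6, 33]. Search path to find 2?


BST root = 24
Search for 2: compare at each node
Path: [24, 8, 2]


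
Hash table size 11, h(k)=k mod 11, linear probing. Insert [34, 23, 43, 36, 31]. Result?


Insertions: 34->slot 1; 23->slot 2; 43->slot 10; 36->slot 3; 31->slot 9
Table: [None, 34, 23, 36, None, None, None, None, None, 31, 43]


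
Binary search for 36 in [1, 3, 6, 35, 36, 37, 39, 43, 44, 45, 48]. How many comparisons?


Search for 36:
[0,10] mid=5 arr[5]=37
[0,4] mid=2 arr[2]=6
[3,4] mid=3 arr[3]=35
[4,4] mid=4 arr[4]=36
Total: 4 comparisons


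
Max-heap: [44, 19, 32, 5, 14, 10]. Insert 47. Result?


Append 47: [44, 19, 32, 5, 14, 10, 47]
Bubble up: swap idx 6(47) with idx 2(32); swap idx 2(47) with idx 0(44)
Result: [47, 19, 44, 5, 14, 10, 32]


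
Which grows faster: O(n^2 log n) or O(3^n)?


n^2 log n grows slower than exponential (base 3)
O(n^2 log n) is asymptotically smaller; O(3^n) grows faster


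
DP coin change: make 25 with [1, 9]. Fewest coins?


dp[0]=0; dp[i]=1+min(dp[i-c] for c in coins)
...dp[20]=4, dp[21]=5, dp[22]=6, dp[23]=7, dp[24]=8, dp[25]=9
Minimum coins for 25 = 9


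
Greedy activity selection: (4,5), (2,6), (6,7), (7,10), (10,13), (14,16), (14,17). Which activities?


Greedy: pick earliest-ending, then skip overlaps.
Selected (5 activities): [(4, 5), (6, 7), (7, 10), (10, 13), (14, 16)]


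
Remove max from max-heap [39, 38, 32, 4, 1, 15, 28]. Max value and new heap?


Max = 39
Replace root with last, heapify down
Resulting heap: [38, 28, 32, 4, 1, 15]


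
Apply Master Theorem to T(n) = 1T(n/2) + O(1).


a=1, b=2, c=0. log_2(1)=0 = c=0. Case 2: O(n^c log n) = O(log n)
Complexity: O(log n)


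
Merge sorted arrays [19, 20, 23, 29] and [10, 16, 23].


Compare heads, take smaller each step.
Merged: [10, 16, 19, 20, 23, 23, 29]


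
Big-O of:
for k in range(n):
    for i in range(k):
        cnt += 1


Per nesting level: O(n) * O(n) [triangular over k] = O(n^2)
Complexity: O(n^2)


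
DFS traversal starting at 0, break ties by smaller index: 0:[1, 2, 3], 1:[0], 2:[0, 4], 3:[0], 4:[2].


DFS stack-based: start with [0]
Visit order: [0, 1, 2, 4, 3]


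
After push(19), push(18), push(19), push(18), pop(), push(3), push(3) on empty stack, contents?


push(19) -> [19]
push(18) -> [19, 18]
push(19) -> [19, 18, 19]
push(18) -> [19, 18, 19, 18]
pop() returns 18 -> [19, 18, 19]
push(3) -> [19, 18, 19, 3]
push(3) -> [19, 18, 19, 3, 3]
Final stack (bottom to top): [19, 18, 19, 3, 3]


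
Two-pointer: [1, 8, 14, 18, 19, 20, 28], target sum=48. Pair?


Two pointers: lo=0, hi=6
Found pair: (20, 28) summing to 48


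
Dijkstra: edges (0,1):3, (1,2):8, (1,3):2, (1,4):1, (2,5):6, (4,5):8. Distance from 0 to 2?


Dijkstra from 0:
Distances: {0: 0, 1: 3, 2: 11, 3: 5, 4: 4, 5: 12}
Shortest distance to 2 = 11, path = [0, 1, 2]


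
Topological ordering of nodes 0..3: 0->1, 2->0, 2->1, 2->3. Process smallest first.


Kahn's algorithm, process smallest node first
Order: [2, 0, 1, 3]


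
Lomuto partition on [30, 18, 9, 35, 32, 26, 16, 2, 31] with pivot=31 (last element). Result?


Elements <= 31 go left of pivot.
Result: [30, 18, 9, 26, 16, 2, 31, 35, 32], pivot at index 6


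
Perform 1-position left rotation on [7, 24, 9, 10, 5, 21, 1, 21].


Left rotate by 1: [24, 9, 10, 5, 21, 1, 21, 7]


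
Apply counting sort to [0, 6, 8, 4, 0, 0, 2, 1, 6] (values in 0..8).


Count array: [3, 1, 1, 0, 1, 0, 2, 0, 1]
Reconstruct: [0, 0, 0, 1, 2, 4, 6, 6, 8]


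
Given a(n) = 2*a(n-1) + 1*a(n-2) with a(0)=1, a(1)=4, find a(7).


Build bottom-up:
...a(5)=128, a(6)=309, a(7)=2*309+1*128=746


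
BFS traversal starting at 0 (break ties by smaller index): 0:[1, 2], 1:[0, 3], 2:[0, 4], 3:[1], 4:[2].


BFS queue: start with [0]
Visit order: [0, 1, 2, 3, 4]


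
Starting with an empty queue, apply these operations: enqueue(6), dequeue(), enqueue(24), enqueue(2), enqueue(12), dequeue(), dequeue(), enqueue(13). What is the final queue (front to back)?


enqueue(6) -> [6]
dequeue() returns 6 -> []
enqueue(24) -> [24]
enqueue(2) -> [24, 2]
enqueue(12) -> [24, 2, 12]
dequeue() returns 24 -> [2, 12]
dequeue() returns 2 -> [12]
enqueue(13) -> [12, 13]
Final queue (front to back): [12, 13]


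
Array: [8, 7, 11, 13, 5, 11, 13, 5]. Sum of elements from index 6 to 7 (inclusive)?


Prefix sums: [0, 8, 15, 26, 39, 44, 55, 68, 73]
Sum[6..7] = prefix[8] - prefix[6] = 73 - 55 = 18


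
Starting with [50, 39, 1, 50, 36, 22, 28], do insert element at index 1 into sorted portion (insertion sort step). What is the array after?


After one pass: [39, 50, 1, 50, 36, 22, 28]


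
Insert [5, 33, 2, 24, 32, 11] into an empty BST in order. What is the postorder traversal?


Root = 5; build tree by BST insertion.
Postorder traversal: [2, 11, 32, 24, 33, 5]


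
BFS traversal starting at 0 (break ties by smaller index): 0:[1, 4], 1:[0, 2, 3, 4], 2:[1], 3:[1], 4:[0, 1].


BFS queue: start with [0]
Visit order: [0, 1, 4, 2, 3]


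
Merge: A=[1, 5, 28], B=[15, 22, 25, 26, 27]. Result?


Compare heads, take smaller each step.
Merged: [1, 5, 15, 22, 25, 26, 27, 28]


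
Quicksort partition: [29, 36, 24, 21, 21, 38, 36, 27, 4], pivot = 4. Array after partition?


Elements <= 4 go left of pivot.
Result: [4, 36, 24, 21, 21, 38, 36, 27, 29], pivot at index 0


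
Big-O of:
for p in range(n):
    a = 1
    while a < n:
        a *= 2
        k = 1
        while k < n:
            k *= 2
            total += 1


Per nesting level: O(n) * O(log n) * O(log n) = O(n (log n)^2)
Complexity: O(n (log n)^2)


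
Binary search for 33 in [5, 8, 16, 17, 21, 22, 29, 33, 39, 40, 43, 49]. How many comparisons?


Search for 33:
[0,11] mid=5 arr[5]=22
[6,11] mid=8 arr[8]=39
[6,7] mid=6 arr[6]=29
[7,7] mid=7 arr[7]=33
Total: 4 comparisons


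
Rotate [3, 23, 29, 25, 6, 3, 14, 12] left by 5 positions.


Left rotate by 5: [3, 14, 12, 3, 23, 29, 25, 6]


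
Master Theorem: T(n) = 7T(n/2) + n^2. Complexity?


a=7, b=2, c=2. log_2(7)=2.807 > c=2. Case 1: O(n^log_b(a)) = O(n^2.807)
Complexity: O(n^2.807)


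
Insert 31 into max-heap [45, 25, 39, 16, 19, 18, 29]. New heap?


Append 31: [45, 25, 39, 16, 19, 18, 29, 31]
Bubble up: swap idx 7(31) with idx 3(16); swap idx 3(31) with idx 1(25)
Result: [45, 31, 39, 25, 19, 18, 29, 16]


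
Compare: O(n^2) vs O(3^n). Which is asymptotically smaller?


quadratic grows slower than exponential (base 3)
O(n^2) is asymptotically smaller; O(3^n) grows faster


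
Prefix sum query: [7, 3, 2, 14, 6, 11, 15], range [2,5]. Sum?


Prefix sums: [0, 7, 10, 12, 26, 32, 43, 58]
Sum[2..5] = prefix[6] - prefix[2] = 43 - 10 = 33


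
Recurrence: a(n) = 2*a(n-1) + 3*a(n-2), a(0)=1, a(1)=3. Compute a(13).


Build bottom-up:
...a(11)=177147, a(12)=531441, a(13)=2*531441+3*177147=1594323


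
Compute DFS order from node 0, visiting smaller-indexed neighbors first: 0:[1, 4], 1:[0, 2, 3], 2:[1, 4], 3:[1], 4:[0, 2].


DFS stack-based: start with [0]
Visit order: [0, 1, 2, 4, 3]


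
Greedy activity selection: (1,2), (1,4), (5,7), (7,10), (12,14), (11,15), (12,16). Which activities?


Greedy: pick earliest-ending, then skip overlaps.
Selected (4 activities): [(1, 2), (5, 7), (7, 10), (12, 14)]


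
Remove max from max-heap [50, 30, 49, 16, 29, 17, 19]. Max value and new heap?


Max = 50
Replace root with last, heapify down
Resulting heap: [49, 30, 19, 16, 29, 17]


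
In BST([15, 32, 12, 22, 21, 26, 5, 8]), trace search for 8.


BST root = 15
Search for 8: compare at each node
Path: [15, 12, 5, 8]


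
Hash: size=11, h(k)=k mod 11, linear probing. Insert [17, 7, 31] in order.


Insertions: 17->slot 6; 7->slot 7; 31->slot 9
Table: [None, None, None, None, None, None, 17, 7, None, 31, None]


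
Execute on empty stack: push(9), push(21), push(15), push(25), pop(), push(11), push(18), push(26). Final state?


push(9) -> [9]
push(21) -> [9, 21]
push(15) -> [9, 21, 15]
push(25) -> [9, 21, 15, 25]
pop() returns 25 -> [9, 21, 15]
push(11) -> [9, 21, 15, 11]
push(18) -> [9, 21, 15, 11, 18]
push(26) -> [9, 21, 15, 11, 18, 26]
Final stack (bottom to top): [9, 21, 15, 11, 18, 26]


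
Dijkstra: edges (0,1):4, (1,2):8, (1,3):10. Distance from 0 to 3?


Dijkstra from 0:
Distances: {0: 0, 1: 4, 2: 12, 3: 14}
Shortest distance to 3 = 14, path = [0, 1, 3]


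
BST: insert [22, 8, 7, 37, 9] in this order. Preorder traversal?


Root = 22; build tree by BST insertion.
Preorder traversal: [22, 8, 7, 9, 37]


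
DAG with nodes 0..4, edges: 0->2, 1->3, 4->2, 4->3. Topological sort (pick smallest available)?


Kahn's algorithm, process smallest node first
Order: [0, 1, 4, 2, 3]


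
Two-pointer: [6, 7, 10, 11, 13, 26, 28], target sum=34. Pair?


Two pointers: lo=0, hi=6
Found pair: (6, 28) summing to 34


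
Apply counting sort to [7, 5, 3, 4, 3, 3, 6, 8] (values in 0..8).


Count array: [0, 0, 0, 3, 1, 1, 1, 1, 1]
Reconstruct: [3, 3, 3, 4, 5, 6, 7, 8]


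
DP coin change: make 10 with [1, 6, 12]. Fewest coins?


dp[0]=0; dp[i]=1+min(dp[i-c] for c in coins)
...dp[5]=5, dp[6]=1, dp[7]=2, dp[8]=3, dp[9]=4, dp[10]=5
Minimum coins for 10 = 5


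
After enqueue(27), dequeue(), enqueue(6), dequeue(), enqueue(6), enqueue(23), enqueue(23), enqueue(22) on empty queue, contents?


enqueue(27) -> [27]
dequeue() returns 27 -> []
enqueue(6) -> [6]
dequeue() returns 6 -> []
enqueue(6) -> [6]
enqueue(23) -> [6, 23]
enqueue(23) -> [6, 23, 23]
enqueue(22) -> [6, 23, 23, 22]
Final queue (front to back): [6, 23, 23, 22]


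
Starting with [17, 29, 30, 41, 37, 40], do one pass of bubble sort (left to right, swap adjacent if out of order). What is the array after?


After one pass: [17, 29, 30, 37, 40, 41]


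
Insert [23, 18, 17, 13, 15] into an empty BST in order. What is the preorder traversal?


Root = 23; build tree by BST insertion.
Preorder traversal: [23, 18, 17, 13, 15]


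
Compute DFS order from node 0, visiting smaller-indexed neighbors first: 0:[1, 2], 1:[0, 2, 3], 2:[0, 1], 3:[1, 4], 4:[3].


DFS stack-based: start with [0]
Visit order: [0, 1, 2, 3, 4]


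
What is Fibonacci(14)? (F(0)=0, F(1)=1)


F(n)=F(n-1)+F(n-2)
...F(12)=144, F(13)=233, F(14)=377


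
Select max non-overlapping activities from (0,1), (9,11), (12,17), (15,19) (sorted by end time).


Greedy: pick earliest-ending, then skip overlaps.
Selected (3 activities): [(0, 1), (9, 11), (12, 17)]


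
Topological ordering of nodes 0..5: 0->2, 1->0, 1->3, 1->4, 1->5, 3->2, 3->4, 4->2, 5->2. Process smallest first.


Kahn's algorithm, process smallest node first
Order: [1, 0, 3, 4, 5, 2]


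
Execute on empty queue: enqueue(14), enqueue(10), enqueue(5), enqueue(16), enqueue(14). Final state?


enqueue(14) -> [14]
enqueue(10) -> [14, 10]
enqueue(5) -> [14, 10, 5]
enqueue(16) -> [14, 10, 5, 16]
enqueue(14) -> [14, 10, 5, 16, 14]
Final queue (front to back): [14, 10, 5, 16, 14]


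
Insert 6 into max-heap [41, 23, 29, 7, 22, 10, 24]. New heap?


Append 6: [41, 23, 29, 7, 22, 10, 24, 6]
Bubble up: no swaps needed
Result: [41, 23, 29, 7, 22, 10, 24, 6]


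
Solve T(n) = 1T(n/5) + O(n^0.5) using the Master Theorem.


a=1, b=5, c=0.5. log_5(1)=0 < c=0.5. Case 3: O(n^c) = O(sqrt(n))
Complexity: O(sqrt(n))


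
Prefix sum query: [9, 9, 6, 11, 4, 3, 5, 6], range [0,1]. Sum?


Prefix sums: [0, 9, 18, 24, 35, 39, 42, 47, 53]
Sum[0..1] = prefix[2] - prefix[0] = 18 - 0 = 18


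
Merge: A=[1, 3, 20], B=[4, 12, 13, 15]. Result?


Compare heads, take smaller each step.
Merged: [1, 3, 4, 12, 13, 15, 20]


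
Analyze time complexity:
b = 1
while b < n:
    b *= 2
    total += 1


Per nesting level: O(log n) = O(log n)
Complexity: O(log n)


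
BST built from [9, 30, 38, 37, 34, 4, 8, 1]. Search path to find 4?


BST root = 9
Search for 4: compare at each node
Path: [9, 4]


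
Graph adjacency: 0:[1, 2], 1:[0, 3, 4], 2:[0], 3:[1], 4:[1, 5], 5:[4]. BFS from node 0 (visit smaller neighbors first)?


BFS queue: start with [0]
Visit order: [0, 1, 2, 3, 4, 5]


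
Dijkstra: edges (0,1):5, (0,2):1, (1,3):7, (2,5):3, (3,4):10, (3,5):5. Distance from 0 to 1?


Dijkstra from 0:
Distances: {0: 0, 1: 5, 2: 1, 3: 9, 4: 19, 5: 4}
Shortest distance to 1 = 5, path = [0, 1]


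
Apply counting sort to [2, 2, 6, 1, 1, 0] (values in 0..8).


Count array: [1, 2, 2, 0, 0, 0, 1, 0, 0]
Reconstruct: [0, 1, 1, 2, 2, 6]


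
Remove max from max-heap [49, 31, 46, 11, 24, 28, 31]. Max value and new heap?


Max = 49
Replace root with last, heapify down
Resulting heap: [46, 31, 31, 11, 24, 28]


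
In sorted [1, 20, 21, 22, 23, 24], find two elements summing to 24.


Two pointers: lo=0, hi=5
Found pair: (1, 23) summing to 24


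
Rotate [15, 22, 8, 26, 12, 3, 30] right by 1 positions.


Right rotate by 1: [30, 15, 22, 8, 26, 12, 3]


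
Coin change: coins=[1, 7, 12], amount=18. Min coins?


dp[0]=0; dp[i]=1+min(dp[i-c] for c in coins)
...dp[13]=2, dp[14]=2, dp[15]=3, dp[16]=4, dp[17]=5, dp[18]=6
Minimum coins for 18 = 6


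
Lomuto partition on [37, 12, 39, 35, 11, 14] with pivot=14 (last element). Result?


Elements <= 14 go left of pivot.
Result: [12, 11, 14, 35, 37, 39], pivot at index 2


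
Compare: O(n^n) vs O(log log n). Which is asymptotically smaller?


double-logarithmic grows slower than n^n
O(log log n) is asymptotically smaller; O(n^n) grows faster


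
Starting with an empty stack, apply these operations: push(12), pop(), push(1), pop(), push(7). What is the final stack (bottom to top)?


push(12) -> [12]
pop() returns 12 -> []
push(1) -> [1]
pop() returns 1 -> []
push(7) -> [7]
Final stack (bottom to top): [7]


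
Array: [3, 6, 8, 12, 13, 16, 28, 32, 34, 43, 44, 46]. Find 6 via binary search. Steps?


Search for 6:
[0,11] mid=5 arr[5]=16
[0,4] mid=2 arr[2]=8
[0,1] mid=0 arr[0]=3
[1,1] mid=1 arr[1]=6
Total: 4 comparisons


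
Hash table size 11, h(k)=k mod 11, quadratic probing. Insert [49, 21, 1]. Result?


Insertions: 49->slot 5; 21->slot 10; 1->slot 1
Table: [None, 1, None, None, None, 49, None, None, None, None, 21]


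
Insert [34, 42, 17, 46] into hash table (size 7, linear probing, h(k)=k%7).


Insertions: 34->slot 6; 42->slot 0; 17->slot 3; 46->slot 4
Table: [42, None, None, 17, 46, None, 34]


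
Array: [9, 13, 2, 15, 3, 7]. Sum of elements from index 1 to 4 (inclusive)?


Prefix sums: [0, 9, 22, 24, 39, 42, 49]
Sum[1..4] = prefix[5] - prefix[1] = 42 - 9 = 33


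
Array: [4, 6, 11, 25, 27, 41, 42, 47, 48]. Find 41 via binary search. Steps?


Search for 41:
[0,8] mid=4 arr[4]=27
[5,8] mid=6 arr[6]=42
[5,5] mid=5 arr[5]=41
Total: 3 comparisons


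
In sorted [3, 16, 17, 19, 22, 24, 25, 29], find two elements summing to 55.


Two pointers: lo=0, hi=7
No pair sums to 55


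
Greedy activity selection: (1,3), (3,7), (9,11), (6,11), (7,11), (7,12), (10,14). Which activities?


Greedy: pick earliest-ending, then skip overlaps.
Selected (3 activities): [(1, 3), (3, 7), (9, 11)]


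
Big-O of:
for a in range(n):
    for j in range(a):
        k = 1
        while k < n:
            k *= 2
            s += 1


Per nesting level: O(n) * O(n) [triangular over a] * O(log n) = O(n^2 log n)
Complexity: O(n^2 log n)


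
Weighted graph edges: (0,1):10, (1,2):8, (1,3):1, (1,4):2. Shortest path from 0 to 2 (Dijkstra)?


Dijkstra from 0:
Distances: {0: 0, 1: 10, 2: 18, 3: 11, 4: 12}
Shortest distance to 2 = 18, path = [0, 1, 2]


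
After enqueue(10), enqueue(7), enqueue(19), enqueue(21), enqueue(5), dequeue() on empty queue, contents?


enqueue(10) -> [10]
enqueue(7) -> [10, 7]
enqueue(19) -> [10, 7, 19]
enqueue(21) -> [10, 7, 19, 21]
enqueue(5) -> [10, 7, 19, 21, 5]
dequeue() returns 10 -> [7, 19, 21, 5]
Final queue (front to back): [7, 19, 21, 5]


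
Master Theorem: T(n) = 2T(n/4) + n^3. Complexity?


a=2, b=4, c=3. log_4(2)=0.5 < c=3. Case 3: O(n^c) = O(n^3)
Complexity: O(n^3)


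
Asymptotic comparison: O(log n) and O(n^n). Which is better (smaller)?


logarithmic grows slower than n^n
O(log n) is asymptotically smaller; O(n^n) grows faster


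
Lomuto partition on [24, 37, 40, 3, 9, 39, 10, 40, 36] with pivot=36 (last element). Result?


Elements <= 36 go left of pivot.
Result: [24, 3, 9, 10, 36, 39, 37, 40, 40], pivot at index 4


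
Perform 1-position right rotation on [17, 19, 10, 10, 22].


Right rotate by 1: [22, 17, 19, 10, 10]


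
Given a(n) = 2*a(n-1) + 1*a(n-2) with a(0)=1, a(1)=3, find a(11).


Build bottom-up:
...a(9)=3363, a(10)=8119, a(11)=2*8119+1*3363=19601


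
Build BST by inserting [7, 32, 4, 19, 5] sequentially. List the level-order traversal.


Root = 7; build tree by BST insertion.
Level-Order traversal: [7, 4, 32, 5, 19]


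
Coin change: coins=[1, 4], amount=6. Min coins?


dp[0]=0; dp[i]=1+min(dp[i-c] for c in coins)
...dp[1]=1, dp[2]=2, dp[3]=3, dp[4]=1, dp[5]=2, dp[6]=3
Minimum coins for 6 = 3


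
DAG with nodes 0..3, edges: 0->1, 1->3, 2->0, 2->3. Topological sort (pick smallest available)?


Kahn's algorithm, process smallest node first
Order: [2, 0, 1, 3]


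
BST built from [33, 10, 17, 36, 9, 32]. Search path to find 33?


BST root = 33
Search for 33: compare at each node
Path: [33]


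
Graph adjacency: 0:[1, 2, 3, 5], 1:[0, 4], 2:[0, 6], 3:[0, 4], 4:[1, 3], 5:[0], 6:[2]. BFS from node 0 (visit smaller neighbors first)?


BFS queue: start with [0]
Visit order: [0, 1, 2, 3, 5, 4, 6]


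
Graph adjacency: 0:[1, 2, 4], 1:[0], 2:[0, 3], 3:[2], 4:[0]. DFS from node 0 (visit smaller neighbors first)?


DFS stack-based: start with [0]
Visit order: [0, 1, 2, 3, 4]


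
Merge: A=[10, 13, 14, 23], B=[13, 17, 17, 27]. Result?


Compare heads, take smaller each step.
Merged: [10, 13, 13, 14, 17, 17, 23, 27]


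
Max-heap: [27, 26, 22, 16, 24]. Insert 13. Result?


Append 13: [27, 26, 22, 16, 24, 13]
Bubble up: no swaps needed
Result: [27, 26, 22, 16, 24, 13]


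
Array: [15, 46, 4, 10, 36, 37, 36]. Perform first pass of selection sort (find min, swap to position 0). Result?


After one pass: [4, 46, 15, 10, 36, 37, 36]


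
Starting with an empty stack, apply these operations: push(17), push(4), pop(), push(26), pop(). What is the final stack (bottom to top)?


push(17) -> [17]
push(4) -> [17, 4]
pop() returns 4 -> [17]
push(26) -> [17, 26]
pop() returns 26 -> [17]
Final stack (bottom to top): [17]


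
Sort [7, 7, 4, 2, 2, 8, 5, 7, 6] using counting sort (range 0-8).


Count array: [0, 0, 2, 0, 1, 1, 1, 3, 1]
Reconstruct: [2, 2, 4, 5, 6, 7, 7, 7, 8]


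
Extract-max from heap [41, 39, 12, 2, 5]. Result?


Max = 41
Replace root with last, heapify down
Resulting heap: [39, 5, 12, 2]


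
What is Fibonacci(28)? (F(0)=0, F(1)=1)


F(n)=F(n-1)+F(n-2)
...F(26)=121393, F(27)=196418, F(28)=317811


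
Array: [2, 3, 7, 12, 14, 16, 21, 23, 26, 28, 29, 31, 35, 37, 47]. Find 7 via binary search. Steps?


Search for 7:
[0,14] mid=7 arr[7]=23
[0,6] mid=3 arr[3]=12
[0,2] mid=1 arr[1]=3
[2,2] mid=2 arr[2]=7
Total: 4 comparisons


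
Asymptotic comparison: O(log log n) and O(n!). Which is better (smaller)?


double-logarithmic grows slower than factorial
O(log log n) is asymptotically smaller; O(n!) grows faster


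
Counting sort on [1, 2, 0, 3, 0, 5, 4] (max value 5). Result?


Count array: [2, 1, 1, 1, 1, 1]
Reconstruct: [0, 0, 1, 2, 3, 4, 5]


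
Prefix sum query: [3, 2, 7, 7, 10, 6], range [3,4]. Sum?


Prefix sums: [0, 3, 5, 12, 19, 29, 35]
Sum[3..4] = prefix[5] - prefix[3] = 29 - 12 = 17


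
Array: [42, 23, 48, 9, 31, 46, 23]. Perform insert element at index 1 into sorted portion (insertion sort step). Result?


After one pass: [23, 42, 48, 9, 31, 46, 23]


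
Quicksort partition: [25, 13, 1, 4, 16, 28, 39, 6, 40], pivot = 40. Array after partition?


Elements <= 40 go left of pivot.
Result: [25, 13, 1, 4, 16, 28, 39, 6, 40], pivot at index 8


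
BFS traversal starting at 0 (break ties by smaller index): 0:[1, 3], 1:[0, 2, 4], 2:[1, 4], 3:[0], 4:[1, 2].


BFS queue: start with [0]
Visit order: [0, 1, 3, 2, 4]


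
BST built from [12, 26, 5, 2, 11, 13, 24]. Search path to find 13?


BST root = 12
Search for 13: compare at each node
Path: [12, 26, 13]


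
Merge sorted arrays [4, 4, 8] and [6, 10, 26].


Compare heads, take smaller each step.
Merged: [4, 4, 6, 8, 10, 26]


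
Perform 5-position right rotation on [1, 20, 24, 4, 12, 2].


Right rotate by 5: [20, 24, 4, 12, 2, 1]


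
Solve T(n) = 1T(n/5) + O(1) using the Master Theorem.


a=1, b=5, c=0. log_5(1)=0 = c=0. Case 2: O(n^c log n) = O(log n)
Complexity: O(log n)


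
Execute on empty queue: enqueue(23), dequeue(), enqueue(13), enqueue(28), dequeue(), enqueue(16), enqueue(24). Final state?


enqueue(23) -> [23]
dequeue() returns 23 -> []
enqueue(13) -> [13]
enqueue(28) -> [13, 28]
dequeue() returns 13 -> [28]
enqueue(16) -> [28, 16]
enqueue(24) -> [28, 16, 24]
Final queue (front to back): [28, 16, 24]


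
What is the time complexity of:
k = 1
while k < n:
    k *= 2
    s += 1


Per nesting level: O(log n) = O(log n)
Complexity: O(log n)


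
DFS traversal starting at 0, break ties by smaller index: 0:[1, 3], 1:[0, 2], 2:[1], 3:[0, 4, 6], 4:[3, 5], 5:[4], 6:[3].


DFS stack-based: start with [0]
Visit order: [0, 1, 2, 3, 4, 5, 6]


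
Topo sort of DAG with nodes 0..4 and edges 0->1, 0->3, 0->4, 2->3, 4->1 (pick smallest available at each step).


Kahn's algorithm, process smallest node first
Order: [0, 2, 3, 4, 1]


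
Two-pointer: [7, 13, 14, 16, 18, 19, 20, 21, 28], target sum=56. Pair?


Two pointers: lo=0, hi=8
No pair sums to 56


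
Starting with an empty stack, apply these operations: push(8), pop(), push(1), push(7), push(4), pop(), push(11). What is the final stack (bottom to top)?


push(8) -> [8]
pop() returns 8 -> []
push(1) -> [1]
push(7) -> [1, 7]
push(4) -> [1, 7, 4]
pop() returns 4 -> [1, 7]
push(11) -> [1, 7, 11]
Final stack (bottom to top): [1, 7, 11]


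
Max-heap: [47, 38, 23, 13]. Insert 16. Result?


Append 16: [47, 38, 23, 13, 16]
Bubble up: no swaps needed
Result: [47, 38, 23, 13, 16]


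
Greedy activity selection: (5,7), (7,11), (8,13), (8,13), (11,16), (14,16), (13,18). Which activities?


Greedy: pick earliest-ending, then skip overlaps.
Selected (3 activities): [(5, 7), (7, 11), (11, 16)]


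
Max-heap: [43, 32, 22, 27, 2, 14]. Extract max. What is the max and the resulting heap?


Max = 43
Replace root with last, heapify down
Resulting heap: [32, 27, 22, 14, 2]


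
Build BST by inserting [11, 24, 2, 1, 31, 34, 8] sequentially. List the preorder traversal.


Root = 11; build tree by BST insertion.
Preorder traversal: [11, 2, 1, 8, 24, 31, 34]


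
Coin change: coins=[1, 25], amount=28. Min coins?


dp[0]=0; dp[i]=1+min(dp[i-c] for c in coins)
...dp[23]=23, dp[24]=24, dp[25]=1, dp[26]=2, dp[27]=3, dp[28]=4
Minimum coins for 28 = 4


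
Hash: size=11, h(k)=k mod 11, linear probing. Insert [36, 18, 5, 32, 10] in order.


Insertions: 36->slot 3; 18->slot 7; 5->slot 5; 32->slot 10; 10->slot 0
Table: [10, None, None, 36, None, 5, None, 18, None, None, 32]


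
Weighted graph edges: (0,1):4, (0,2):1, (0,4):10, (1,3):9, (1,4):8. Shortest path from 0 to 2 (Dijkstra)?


Dijkstra from 0:
Distances: {0: 0, 1: 4, 2: 1, 3: 13, 4: 10}
Shortest distance to 2 = 1, path = [0, 2]


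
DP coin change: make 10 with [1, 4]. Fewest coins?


dp[0]=0; dp[i]=1+min(dp[i-c] for c in coins)
...dp[5]=2, dp[6]=3, dp[7]=4, dp[8]=2, dp[9]=3, dp[10]=4
Minimum coins for 10 = 4


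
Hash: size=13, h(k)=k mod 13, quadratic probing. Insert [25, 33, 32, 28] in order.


Insertions: 25->slot 12; 33->slot 7; 32->slot 6; 28->slot 2
Table: [None, None, 28, None, None, None, 32, 33, None, None, None, None, 25]


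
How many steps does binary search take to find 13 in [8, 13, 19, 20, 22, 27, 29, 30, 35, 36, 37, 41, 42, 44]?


Search for 13:
[0,13] mid=6 arr[6]=29
[0,5] mid=2 arr[2]=19
[0,1] mid=0 arr[0]=8
[1,1] mid=1 arr[1]=13
Total: 4 comparisons


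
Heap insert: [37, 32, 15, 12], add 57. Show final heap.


Append 57: [37, 32, 15, 12, 57]
Bubble up: swap idx 4(57) with idx 1(32); swap idx 1(57) with idx 0(37)
Result: [57, 37, 15, 12, 32]


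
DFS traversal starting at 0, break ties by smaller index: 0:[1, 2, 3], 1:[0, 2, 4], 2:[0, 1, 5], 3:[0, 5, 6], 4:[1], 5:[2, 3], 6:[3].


DFS stack-based: start with [0]
Visit order: [0, 1, 2, 5, 3, 6, 4]


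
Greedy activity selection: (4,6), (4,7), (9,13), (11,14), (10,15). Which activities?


Greedy: pick earliest-ending, then skip overlaps.
Selected (2 activities): [(4, 6), (9, 13)]


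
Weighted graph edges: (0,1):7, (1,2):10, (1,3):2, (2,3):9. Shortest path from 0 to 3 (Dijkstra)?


Dijkstra from 0:
Distances: {0: 0, 1: 7, 2: 17, 3: 9}
Shortest distance to 3 = 9, path = [0, 1, 3]


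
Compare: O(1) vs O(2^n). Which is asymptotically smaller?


constant grows slower than exponential
O(1) is asymptotically smaller; O(2^n) grows faster


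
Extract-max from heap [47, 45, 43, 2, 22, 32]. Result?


Max = 47
Replace root with last, heapify down
Resulting heap: [45, 32, 43, 2, 22]


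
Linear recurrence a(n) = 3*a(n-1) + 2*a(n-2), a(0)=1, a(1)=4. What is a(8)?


Build bottom-up:
...a(6)=2258, a(7)=8042, a(8)=3*8042+2*2258=28642


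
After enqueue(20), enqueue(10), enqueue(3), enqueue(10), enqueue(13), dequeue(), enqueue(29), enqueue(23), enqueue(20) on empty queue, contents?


enqueue(20) -> [20]
enqueue(10) -> [20, 10]
enqueue(3) -> [20, 10, 3]
enqueue(10) -> [20, 10, 3, 10]
enqueue(13) -> [20, 10, 3, 10, 13]
dequeue() returns 20 -> [10, 3, 10, 13]
enqueue(29) -> [10, 3, 10, 13, 29]
enqueue(23) -> [10, 3, 10, 13, 29, 23]
enqueue(20) -> [10, 3, 10, 13, 29, 23, 20]
Final queue (front to back): [10, 3, 10, 13, 29, 23, 20]


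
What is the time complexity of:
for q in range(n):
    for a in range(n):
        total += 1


Per nesting level: O(n) * O(n) = O(n^2)
Complexity: O(n^2)


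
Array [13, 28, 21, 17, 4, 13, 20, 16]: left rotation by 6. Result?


Left rotate by 6: [20, 16, 13, 28, 21, 17, 4, 13]


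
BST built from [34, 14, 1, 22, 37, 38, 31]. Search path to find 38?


BST root = 34
Search for 38: compare at each node
Path: [34, 37, 38]


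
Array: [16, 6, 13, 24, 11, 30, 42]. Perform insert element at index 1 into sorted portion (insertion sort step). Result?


After one pass: [6, 16, 13, 24, 11, 30, 42]


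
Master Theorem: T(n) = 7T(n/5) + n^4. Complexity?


a=7, b=5, c=4. log_5(7)=1.209 < c=4. Case 3: O(n^c) = O(n^4)
Complexity: O(n^4)


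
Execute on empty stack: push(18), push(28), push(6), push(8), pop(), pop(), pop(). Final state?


push(18) -> [18]
push(28) -> [18, 28]
push(6) -> [18, 28, 6]
push(8) -> [18, 28, 6, 8]
pop() returns 8 -> [18, 28, 6]
pop() returns 6 -> [18, 28]
pop() returns 28 -> [18]
Final stack (bottom to top): [18]


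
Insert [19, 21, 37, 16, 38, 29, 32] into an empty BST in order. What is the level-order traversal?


Root = 19; build tree by BST insertion.
Level-Order traversal: [19, 16, 21, 37, 29, 38, 32]


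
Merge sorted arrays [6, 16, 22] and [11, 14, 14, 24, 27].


Compare heads, take smaller each step.
Merged: [6, 11, 14, 14, 16, 22, 24, 27]


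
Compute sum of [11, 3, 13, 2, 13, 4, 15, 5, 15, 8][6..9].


Prefix sums: [0, 11, 14, 27, 29, 42, 46, 61, 66, 81, 89]
Sum[6..9] = prefix[10] - prefix[6] = 89 - 46 = 43


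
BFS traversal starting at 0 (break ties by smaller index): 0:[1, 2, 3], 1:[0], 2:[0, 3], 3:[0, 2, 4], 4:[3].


BFS queue: start with [0]
Visit order: [0, 1, 2, 3, 4]


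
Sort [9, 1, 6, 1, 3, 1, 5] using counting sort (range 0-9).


Count array: [0, 3, 0, 1, 0, 1, 1, 0, 0, 1]
Reconstruct: [1, 1, 1, 3, 5, 6, 9]


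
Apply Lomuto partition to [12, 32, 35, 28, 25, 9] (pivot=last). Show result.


Elements <= 9 go left of pivot.
Result: [9, 32, 35, 28, 25, 12], pivot at index 0


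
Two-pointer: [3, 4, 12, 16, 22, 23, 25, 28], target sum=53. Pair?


Two pointers: lo=0, hi=7
Found pair: (25, 28) summing to 53


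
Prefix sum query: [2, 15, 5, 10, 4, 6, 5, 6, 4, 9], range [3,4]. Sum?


Prefix sums: [0, 2, 17, 22, 32, 36, 42, 47, 53, 57, 66]
Sum[3..4] = prefix[5] - prefix[3] = 36 - 22 = 14


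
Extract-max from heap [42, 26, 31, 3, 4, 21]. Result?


Max = 42
Replace root with last, heapify down
Resulting heap: [31, 26, 21, 3, 4]


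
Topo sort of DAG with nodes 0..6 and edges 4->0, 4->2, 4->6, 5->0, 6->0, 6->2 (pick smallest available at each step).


Kahn's algorithm, process smallest node first
Order: [1, 3, 4, 5, 6, 0, 2]


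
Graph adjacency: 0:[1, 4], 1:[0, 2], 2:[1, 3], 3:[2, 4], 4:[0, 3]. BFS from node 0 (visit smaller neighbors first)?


BFS queue: start with [0]
Visit order: [0, 1, 4, 2, 3]
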